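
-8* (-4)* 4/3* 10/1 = 1280/3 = 426.67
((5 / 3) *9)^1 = 15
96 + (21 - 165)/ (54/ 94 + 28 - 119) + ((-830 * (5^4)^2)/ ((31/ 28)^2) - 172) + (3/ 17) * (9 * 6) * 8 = -540148433767476/ 2042125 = -264503119.92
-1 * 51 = -51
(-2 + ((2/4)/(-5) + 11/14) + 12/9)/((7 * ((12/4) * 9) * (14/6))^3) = 0.00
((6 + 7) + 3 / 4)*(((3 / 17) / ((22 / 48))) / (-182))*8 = -360 / 1547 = -0.23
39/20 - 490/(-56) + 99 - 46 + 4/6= 1931/30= 64.37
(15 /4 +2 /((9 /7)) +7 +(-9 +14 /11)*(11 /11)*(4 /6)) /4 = 2833 /1584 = 1.79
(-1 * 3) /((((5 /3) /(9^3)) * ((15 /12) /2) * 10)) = -26244 /125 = -209.95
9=9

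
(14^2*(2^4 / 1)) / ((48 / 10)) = 1960 / 3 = 653.33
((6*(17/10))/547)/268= 0.00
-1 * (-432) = 432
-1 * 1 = -1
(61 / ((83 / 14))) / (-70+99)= 854 / 2407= 0.35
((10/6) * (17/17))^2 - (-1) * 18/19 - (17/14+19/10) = 3656/5985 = 0.61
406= 406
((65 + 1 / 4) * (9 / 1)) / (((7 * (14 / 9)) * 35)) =21141 / 13720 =1.54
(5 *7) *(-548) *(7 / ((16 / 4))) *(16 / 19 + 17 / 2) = -11915575 / 38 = -313567.76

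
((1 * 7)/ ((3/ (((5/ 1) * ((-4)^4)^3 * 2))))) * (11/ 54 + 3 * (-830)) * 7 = -552641578926080/ 81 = -6822735542297.28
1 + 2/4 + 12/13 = 63/26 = 2.42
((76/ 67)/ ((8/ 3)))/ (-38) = -3/ 268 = -0.01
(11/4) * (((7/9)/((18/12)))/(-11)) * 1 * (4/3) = -14/81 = -0.17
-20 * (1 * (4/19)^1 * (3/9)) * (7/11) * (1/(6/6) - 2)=560/627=0.89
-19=-19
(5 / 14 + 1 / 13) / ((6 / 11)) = 869 / 1092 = 0.80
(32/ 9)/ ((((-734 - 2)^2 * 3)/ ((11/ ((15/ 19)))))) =209/ 6855840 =0.00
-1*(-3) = 3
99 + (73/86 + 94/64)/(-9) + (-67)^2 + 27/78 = 246215189/53664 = 4588.09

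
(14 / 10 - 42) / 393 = -203 / 1965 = -0.10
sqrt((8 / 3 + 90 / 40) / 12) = sqrt(59) / 12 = 0.64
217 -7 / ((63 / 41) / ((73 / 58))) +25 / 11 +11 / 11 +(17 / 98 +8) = 222.71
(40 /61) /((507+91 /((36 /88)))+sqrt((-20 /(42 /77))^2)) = 72 /84119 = 0.00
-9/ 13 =-0.69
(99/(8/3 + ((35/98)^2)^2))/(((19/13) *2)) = 74162088/5874857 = 12.62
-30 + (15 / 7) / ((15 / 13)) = -197 / 7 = -28.14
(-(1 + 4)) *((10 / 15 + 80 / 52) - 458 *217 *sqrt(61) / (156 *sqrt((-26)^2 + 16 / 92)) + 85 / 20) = -5035 / 156 + 248465 *sqrt(4209) / 16848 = 924.49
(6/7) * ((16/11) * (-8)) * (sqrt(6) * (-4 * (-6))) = -18432 * sqrt(6)/77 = -586.35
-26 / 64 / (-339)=13 / 10848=0.00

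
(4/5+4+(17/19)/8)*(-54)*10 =-2652.39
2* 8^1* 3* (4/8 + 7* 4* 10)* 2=26928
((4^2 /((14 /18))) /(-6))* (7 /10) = -12 /5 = -2.40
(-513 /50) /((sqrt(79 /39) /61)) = -31293 * sqrt(3081) /3950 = -439.74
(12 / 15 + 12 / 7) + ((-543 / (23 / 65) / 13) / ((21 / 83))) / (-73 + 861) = 1.92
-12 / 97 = -0.12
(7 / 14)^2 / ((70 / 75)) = 15 / 56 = 0.27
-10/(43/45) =-450/43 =-10.47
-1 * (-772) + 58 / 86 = 33225 / 43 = 772.67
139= 139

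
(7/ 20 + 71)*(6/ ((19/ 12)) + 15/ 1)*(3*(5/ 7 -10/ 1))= -2838303/ 76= -37346.09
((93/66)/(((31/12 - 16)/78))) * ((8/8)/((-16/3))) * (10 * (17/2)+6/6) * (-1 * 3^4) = -37898523/3542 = -10699.75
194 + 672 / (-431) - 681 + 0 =-210569 / 431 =-488.56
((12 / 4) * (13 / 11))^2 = 1521 / 121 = 12.57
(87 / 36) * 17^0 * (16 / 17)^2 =2.14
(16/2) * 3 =24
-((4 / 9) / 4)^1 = -1 / 9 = -0.11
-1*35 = -35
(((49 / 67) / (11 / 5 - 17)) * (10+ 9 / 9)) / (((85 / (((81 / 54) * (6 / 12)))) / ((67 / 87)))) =-539 / 145928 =-0.00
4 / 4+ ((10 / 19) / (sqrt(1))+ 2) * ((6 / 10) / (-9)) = 79 / 95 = 0.83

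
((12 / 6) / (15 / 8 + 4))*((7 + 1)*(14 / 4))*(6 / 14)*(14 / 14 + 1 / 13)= 2688 / 611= 4.40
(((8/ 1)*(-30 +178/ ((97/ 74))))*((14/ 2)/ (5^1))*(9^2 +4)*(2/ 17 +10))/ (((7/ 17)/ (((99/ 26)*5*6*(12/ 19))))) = 4277667905280/ 23959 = 178541170.55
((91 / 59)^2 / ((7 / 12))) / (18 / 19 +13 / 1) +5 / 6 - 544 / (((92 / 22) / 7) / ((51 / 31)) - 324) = 9871299883169 / 3517143188190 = 2.81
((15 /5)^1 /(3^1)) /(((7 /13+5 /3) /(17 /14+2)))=1755 /1204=1.46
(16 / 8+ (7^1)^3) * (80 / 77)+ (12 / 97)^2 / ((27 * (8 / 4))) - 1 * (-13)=807321043 / 2173479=371.44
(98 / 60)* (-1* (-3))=49 / 10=4.90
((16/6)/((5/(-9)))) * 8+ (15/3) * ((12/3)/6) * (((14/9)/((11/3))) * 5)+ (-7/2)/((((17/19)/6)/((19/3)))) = -1514501/8415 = -179.98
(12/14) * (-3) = -18/7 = -2.57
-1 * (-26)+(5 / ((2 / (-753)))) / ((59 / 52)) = -96356 / 59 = -1633.15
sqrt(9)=3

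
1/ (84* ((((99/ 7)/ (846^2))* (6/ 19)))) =41971/ 22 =1907.77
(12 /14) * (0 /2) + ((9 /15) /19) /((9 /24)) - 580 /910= -4782 /8645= -0.55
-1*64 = -64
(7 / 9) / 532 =1 / 684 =0.00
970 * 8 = 7760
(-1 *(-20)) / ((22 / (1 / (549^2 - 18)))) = 10 / 3315213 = 0.00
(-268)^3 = -19248832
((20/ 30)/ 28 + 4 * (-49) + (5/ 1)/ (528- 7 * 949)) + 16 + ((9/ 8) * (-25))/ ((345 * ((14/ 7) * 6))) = -3402177647/ 18902688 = -179.98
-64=-64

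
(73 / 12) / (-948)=-73 / 11376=-0.01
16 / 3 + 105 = 331 / 3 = 110.33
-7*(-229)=1603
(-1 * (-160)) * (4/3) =640/3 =213.33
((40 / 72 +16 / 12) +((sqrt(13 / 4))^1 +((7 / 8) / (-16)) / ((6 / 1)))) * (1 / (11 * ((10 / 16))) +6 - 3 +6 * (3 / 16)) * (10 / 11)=1879 * sqrt(13) / 968 +8137949 / 1115136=14.30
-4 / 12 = -1 / 3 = -0.33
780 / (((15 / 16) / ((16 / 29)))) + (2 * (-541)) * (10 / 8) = -51821 / 58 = -893.47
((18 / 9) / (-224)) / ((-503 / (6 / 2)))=3 / 56336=0.00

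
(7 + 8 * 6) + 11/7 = 396/7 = 56.57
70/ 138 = 35/ 69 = 0.51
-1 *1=-1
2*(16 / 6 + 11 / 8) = 97 / 12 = 8.08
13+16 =29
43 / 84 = 0.51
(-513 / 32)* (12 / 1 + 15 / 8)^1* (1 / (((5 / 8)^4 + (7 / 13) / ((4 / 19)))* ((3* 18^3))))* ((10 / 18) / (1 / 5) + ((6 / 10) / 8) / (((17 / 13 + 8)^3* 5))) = -80952022011341 / 6212692762739100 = -0.01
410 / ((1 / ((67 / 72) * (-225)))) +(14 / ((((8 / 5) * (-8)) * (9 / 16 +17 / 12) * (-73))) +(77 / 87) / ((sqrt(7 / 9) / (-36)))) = -476261083 / 5548 -396 * sqrt(7) / 29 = -85879.87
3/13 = 0.23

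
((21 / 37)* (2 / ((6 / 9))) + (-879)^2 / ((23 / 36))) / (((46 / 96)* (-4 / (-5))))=61749555660 / 19573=3154833.48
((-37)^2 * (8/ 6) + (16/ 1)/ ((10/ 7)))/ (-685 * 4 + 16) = -6887/ 10215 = -0.67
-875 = -875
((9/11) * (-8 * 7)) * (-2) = 1008/11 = 91.64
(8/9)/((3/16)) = 4.74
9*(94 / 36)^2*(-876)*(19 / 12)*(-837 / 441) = 94980373 / 588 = 161531.25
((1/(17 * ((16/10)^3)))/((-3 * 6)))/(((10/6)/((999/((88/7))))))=-58275/1531904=-0.04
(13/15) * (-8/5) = -104/75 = -1.39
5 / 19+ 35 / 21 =110 / 57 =1.93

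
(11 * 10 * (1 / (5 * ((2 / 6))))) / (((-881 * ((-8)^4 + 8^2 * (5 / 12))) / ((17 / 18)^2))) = -3179 / 196131744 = -0.00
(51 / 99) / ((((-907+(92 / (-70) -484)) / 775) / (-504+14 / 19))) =4409277250 / 30554337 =144.31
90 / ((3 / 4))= 120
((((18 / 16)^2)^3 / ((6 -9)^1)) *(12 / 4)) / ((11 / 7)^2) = -26040609 / 31719424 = -0.82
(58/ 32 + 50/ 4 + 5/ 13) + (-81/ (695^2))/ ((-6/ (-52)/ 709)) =1373082081/ 100469200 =13.67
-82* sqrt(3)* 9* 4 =-2952* sqrt(3) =-5113.01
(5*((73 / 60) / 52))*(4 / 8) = 73 / 1248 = 0.06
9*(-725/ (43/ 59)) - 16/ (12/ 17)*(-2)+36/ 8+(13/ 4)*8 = -2290285/ 258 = -8877.07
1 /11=0.09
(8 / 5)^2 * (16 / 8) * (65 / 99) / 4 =416 / 495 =0.84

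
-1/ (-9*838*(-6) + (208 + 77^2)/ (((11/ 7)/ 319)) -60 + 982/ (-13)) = -13/ 16782057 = -0.00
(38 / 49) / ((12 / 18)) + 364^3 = 2363198713 / 49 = 48228545.16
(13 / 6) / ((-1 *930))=-13 / 5580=-0.00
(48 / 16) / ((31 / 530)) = 1590 / 31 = 51.29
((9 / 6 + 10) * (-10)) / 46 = -5 / 2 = -2.50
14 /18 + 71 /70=1129 /630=1.79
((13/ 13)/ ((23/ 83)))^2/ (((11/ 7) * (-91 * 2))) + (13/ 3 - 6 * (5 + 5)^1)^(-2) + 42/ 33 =5179428609/ 4219438366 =1.23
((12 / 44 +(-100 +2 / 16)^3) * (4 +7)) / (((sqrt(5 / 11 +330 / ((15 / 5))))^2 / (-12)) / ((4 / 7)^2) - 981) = 61719953383 / 5683752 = 10859.02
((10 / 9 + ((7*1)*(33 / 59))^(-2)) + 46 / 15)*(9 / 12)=1132057 / 355740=3.18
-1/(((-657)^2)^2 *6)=-1/1117925155206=-0.00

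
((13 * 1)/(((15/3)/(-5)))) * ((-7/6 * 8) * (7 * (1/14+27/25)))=73346/75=977.95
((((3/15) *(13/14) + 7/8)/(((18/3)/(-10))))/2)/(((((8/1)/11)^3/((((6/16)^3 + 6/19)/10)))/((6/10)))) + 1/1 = 5294989201/5578424320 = 0.95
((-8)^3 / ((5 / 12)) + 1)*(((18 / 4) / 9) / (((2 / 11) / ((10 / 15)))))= -67529 / 30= -2250.97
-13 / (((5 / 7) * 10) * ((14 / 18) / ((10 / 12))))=-39 / 20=-1.95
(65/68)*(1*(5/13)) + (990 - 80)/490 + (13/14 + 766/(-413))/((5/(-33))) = 8.34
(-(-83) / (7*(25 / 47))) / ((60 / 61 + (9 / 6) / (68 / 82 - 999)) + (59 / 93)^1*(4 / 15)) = 4624777098 / 238854623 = 19.36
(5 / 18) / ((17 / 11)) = 55 / 306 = 0.18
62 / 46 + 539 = 12428 / 23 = 540.35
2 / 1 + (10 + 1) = 13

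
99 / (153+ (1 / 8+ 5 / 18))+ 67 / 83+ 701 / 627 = 1477568888 / 574792845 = 2.57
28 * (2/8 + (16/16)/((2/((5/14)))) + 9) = 264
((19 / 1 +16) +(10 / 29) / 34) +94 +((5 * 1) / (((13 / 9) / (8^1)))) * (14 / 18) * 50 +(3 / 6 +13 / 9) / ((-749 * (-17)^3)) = 1205.93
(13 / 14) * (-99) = -1287 / 14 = -91.93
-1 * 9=-9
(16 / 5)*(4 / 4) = 16 / 5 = 3.20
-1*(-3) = 3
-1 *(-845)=845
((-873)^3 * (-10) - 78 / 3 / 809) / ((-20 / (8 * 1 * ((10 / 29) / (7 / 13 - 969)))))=139947324699104 / 147686995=947594.10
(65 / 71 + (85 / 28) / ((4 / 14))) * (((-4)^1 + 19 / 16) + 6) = 334305 / 9088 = 36.79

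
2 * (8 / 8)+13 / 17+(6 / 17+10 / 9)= 647 / 153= 4.23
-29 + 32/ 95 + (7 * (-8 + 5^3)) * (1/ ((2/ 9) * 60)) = 24899/ 760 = 32.76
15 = 15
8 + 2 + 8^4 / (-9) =-4006 / 9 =-445.11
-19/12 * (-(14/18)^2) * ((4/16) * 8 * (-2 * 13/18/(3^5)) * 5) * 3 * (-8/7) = 34580/177147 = 0.20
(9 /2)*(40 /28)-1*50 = -305 /7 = -43.57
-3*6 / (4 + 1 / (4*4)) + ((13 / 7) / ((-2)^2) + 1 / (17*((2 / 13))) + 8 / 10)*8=67622 / 7735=8.74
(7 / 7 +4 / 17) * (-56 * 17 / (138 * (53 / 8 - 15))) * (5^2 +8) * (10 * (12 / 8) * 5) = 3880800 / 1541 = 2518.36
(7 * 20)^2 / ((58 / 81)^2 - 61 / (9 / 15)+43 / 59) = -3793570200 / 19437233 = -195.17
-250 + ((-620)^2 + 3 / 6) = 768301 / 2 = 384150.50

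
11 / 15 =0.73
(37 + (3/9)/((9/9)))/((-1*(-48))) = 7/9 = 0.78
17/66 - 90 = -89.74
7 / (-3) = -7 / 3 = -2.33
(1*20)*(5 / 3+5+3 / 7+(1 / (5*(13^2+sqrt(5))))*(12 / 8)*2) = 21284867 / 149919 - 3*sqrt(5) / 7139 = 141.97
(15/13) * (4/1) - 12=-96/13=-7.38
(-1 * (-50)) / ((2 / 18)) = 450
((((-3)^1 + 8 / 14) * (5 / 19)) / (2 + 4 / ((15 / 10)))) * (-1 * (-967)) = -246585 / 1862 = -132.43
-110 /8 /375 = -0.04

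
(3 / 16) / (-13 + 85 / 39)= -0.02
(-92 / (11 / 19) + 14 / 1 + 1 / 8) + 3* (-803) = -224733 / 88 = -2553.78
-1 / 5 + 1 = 4 / 5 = 0.80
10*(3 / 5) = 6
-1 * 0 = 0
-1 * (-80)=80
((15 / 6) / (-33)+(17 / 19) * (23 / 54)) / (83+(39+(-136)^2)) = 1723 / 105061374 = 0.00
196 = 196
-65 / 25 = -13 / 5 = -2.60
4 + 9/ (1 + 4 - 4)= 13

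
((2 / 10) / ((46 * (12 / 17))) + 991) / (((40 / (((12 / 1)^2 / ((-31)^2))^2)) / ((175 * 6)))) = 12406762872 / 21240983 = 584.10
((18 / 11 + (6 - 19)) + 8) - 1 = -48 / 11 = -4.36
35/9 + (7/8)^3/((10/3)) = 188461/46080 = 4.09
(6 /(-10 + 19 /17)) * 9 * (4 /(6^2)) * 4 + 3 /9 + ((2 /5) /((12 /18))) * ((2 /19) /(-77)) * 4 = -7859867 /3313695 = -2.37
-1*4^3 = -64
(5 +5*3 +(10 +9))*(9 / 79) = 351 / 79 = 4.44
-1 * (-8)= 8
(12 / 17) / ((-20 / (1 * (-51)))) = 9 / 5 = 1.80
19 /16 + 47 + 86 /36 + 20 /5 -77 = -3229 /144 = -22.42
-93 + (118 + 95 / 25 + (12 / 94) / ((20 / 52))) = 6846 / 235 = 29.13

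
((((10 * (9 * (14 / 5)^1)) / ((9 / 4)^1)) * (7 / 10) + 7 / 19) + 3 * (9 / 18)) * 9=137259 / 190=722.42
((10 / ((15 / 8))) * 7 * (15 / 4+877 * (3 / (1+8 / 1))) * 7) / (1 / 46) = 32033848 / 9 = 3559316.44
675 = 675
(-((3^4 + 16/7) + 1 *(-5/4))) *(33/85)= -75801/2380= -31.85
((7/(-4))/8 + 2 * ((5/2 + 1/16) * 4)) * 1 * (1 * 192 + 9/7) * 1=3920.08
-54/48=-9/8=-1.12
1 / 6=0.17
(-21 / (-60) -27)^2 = 284089 / 400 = 710.22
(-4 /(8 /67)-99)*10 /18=-1325 /18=-73.61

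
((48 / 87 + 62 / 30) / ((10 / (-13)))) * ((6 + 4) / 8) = -14807 / 3480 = -4.25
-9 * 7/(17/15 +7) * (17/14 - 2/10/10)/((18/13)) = -8151/1220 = -6.68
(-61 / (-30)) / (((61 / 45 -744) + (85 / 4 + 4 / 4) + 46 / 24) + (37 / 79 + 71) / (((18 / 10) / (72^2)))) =14457 / 1458334823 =0.00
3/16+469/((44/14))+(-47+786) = 156361/176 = 888.41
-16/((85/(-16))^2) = -4096/7225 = -0.57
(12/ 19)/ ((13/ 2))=24/ 247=0.10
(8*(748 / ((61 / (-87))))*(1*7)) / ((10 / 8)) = -47793.52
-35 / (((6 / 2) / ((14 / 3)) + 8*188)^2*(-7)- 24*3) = 980 / 443736241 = 0.00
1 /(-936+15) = -1 /921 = -0.00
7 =7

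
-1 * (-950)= 950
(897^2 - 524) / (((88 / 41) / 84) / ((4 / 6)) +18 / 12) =522700.78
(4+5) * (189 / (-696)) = -567 / 232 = -2.44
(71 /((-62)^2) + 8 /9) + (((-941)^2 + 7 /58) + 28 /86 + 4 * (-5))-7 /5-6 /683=130452516228711013 /147327238980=885460.94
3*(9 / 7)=27 / 7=3.86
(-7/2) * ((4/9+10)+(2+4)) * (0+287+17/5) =-250712/15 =-16714.13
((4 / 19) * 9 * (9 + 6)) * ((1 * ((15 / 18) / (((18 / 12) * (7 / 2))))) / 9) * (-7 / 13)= -200 / 741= -0.27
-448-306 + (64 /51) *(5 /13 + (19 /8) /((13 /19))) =-496694 /663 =-749.16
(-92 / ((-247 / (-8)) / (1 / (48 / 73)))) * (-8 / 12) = 3.02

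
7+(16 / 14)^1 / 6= 7.19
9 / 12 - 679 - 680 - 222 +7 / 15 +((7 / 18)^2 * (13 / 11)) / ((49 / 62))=-28147709 / 17820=-1579.56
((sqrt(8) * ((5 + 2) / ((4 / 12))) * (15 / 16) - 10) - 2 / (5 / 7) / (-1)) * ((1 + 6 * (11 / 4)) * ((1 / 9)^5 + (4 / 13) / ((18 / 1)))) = 14.52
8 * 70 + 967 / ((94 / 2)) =27287 / 47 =580.57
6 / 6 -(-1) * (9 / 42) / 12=57 / 56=1.02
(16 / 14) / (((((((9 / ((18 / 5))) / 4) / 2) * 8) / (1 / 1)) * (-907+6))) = -16 / 31535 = -0.00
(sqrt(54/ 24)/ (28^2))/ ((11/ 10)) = 15/ 8624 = 0.00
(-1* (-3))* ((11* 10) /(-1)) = -330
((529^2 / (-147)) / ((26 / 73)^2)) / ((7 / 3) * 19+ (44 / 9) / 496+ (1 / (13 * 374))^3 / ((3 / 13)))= -338.43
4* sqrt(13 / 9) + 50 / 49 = 50 / 49 + 4* sqrt(13) / 3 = 5.83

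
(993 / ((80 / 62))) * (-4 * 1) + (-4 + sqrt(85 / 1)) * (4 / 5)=-3074.12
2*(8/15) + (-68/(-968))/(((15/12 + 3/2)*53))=1129198/1058145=1.07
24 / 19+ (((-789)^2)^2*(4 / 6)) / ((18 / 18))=4908743675610 / 19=258354930295.26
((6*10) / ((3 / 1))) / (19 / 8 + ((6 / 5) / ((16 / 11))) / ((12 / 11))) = 6.39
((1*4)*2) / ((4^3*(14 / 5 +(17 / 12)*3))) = 5 / 282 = 0.02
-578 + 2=-576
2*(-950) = -1900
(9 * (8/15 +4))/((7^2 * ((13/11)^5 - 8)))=-10951468/74897725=-0.15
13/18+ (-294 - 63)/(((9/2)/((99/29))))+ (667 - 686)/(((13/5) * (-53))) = -97095965/359658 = -269.97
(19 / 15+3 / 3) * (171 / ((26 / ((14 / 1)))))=13566 / 65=208.71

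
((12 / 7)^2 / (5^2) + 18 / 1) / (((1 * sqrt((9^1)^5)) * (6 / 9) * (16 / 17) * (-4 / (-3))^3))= 62883 / 1254400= 0.05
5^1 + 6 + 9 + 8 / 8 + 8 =29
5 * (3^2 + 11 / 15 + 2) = 176 / 3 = 58.67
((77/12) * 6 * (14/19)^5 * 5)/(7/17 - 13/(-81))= 73.07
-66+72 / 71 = -4614 / 71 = -64.99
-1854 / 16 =-927 / 8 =-115.88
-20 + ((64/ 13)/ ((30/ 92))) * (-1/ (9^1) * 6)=-17588/ 585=-30.06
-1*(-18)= 18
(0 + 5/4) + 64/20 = 89/20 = 4.45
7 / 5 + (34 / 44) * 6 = 6.04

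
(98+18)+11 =127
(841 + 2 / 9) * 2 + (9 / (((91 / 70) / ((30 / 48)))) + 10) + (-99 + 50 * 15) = 1098757 / 468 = 2347.77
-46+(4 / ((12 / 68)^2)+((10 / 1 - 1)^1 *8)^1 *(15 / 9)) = 1822 / 9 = 202.44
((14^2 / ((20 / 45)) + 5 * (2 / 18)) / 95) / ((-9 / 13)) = -51662 / 7695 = -6.71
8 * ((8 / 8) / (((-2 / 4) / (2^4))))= -256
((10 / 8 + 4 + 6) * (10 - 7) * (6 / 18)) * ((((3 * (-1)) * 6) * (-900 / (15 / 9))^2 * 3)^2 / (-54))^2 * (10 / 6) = 395310973621726080000000000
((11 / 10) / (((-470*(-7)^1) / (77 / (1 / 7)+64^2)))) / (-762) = -3399 / 1671320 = -0.00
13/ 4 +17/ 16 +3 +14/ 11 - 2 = 6.59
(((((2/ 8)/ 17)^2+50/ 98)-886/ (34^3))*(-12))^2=31782702888225/ 927268850704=34.28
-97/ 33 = -2.94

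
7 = 7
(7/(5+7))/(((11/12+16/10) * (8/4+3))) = 7/151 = 0.05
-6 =-6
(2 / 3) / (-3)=-2 / 9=-0.22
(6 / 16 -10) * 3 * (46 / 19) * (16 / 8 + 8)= -26565 / 38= -699.08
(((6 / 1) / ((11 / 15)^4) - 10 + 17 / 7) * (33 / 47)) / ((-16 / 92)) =-93169113 / 1751596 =-53.19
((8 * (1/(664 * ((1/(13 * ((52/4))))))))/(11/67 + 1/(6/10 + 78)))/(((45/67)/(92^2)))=420584501272/2899605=145048.90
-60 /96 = -5 /8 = -0.62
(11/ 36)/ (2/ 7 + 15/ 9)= 77/ 492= 0.16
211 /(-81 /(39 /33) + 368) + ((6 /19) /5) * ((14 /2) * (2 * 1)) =587597 /369835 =1.59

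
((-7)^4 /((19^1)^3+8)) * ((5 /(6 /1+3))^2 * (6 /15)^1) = 3430 /79461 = 0.04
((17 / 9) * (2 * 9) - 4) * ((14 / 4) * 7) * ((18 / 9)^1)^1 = 1470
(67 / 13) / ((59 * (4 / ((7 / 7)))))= 67 / 3068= 0.02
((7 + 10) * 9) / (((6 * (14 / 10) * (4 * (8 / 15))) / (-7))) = -3825 / 64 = -59.77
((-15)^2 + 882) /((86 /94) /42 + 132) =2185218 /260611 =8.38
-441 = -441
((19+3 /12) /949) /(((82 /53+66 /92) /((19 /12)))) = 1783397 /125746296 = 0.01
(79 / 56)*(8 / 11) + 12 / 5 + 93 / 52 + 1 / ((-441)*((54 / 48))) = 59167951 / 11351340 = 5.21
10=10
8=8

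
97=97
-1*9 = -9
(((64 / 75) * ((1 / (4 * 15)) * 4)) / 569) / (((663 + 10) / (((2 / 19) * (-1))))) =-128 / 8185278375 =-0.00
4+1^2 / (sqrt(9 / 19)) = sqrt(19) / 3+4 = 5.45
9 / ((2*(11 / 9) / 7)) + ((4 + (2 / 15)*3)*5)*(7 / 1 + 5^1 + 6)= 9279 / 22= 421.77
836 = 836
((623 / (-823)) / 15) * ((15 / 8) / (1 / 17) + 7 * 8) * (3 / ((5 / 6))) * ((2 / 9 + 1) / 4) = -4817659 / 987600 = -4.88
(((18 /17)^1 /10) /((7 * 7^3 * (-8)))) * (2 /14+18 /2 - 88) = 0.00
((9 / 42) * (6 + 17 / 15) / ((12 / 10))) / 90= 107 / 7560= 0.01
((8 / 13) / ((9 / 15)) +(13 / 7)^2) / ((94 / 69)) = 196673 / 59878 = 3.28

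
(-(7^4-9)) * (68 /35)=-4647.31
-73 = -73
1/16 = 0.06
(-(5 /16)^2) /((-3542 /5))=125 /906752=0.00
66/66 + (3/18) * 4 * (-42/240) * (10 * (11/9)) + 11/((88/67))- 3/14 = 11695/1512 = 7.73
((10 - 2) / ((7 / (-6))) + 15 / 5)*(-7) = 27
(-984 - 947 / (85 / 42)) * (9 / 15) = -871.16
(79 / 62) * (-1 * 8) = -316 / 31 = -10.19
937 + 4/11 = 937.36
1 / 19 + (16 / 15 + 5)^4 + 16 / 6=1305539884 / 961875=1357.29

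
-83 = -83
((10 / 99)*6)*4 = 80 / 33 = 2.42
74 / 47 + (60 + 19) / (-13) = -2751 / 611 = -4.50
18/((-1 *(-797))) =18/797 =0.02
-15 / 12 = -1.25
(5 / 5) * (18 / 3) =6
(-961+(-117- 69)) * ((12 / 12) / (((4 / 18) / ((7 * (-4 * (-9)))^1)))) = -1300698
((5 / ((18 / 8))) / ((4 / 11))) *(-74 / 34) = -13.30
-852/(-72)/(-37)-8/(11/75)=-133981/2442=-54.87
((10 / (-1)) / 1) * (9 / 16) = -45 / 8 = -5.62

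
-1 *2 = -2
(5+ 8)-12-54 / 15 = -2.60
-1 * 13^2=-169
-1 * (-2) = 2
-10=-10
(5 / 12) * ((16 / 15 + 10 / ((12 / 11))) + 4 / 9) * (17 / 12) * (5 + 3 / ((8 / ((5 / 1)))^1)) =898535 / 20736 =43.33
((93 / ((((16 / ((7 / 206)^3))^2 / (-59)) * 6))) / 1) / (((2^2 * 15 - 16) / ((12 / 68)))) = -645540063 / 29266775828191379456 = -0.00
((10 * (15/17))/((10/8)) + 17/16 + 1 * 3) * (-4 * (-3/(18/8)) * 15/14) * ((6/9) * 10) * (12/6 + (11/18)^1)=3554375/3213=1106.25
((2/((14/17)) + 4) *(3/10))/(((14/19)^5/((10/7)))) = 334273365/26353376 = 12.68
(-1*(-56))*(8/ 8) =56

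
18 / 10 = 9 / 5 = 1.80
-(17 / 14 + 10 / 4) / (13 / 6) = -12 / 7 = -1.71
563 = 563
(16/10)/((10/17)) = 68/25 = 2.72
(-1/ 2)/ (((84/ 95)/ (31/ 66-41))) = 254125/ 11088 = 22.92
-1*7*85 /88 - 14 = -1827 /88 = -20.76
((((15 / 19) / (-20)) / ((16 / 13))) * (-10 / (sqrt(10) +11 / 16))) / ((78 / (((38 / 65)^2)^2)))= -301796 / 8707534875 +438976 * sqrt(10) / 8707534875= 0.00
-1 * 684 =-684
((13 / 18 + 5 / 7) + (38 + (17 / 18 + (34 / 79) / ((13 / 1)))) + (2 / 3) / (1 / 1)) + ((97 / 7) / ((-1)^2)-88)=-713051 / 21567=-33.06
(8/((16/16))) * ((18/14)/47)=72/329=0.22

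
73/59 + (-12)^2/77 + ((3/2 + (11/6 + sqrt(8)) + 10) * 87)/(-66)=-197189/13629 - 29 * sqrt(2)/11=-18.20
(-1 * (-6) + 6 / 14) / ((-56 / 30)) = -3.44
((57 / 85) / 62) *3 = 171 / 5270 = 0.03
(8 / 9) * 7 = 6.22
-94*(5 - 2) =-282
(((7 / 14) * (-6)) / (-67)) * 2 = 6 / 67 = 0.09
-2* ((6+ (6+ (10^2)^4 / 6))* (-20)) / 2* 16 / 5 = 3200002304 / 3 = 1066667434.67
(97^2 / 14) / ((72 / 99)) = 103499 / 112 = 924.10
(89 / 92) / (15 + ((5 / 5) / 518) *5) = 23051 / 357650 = 0.06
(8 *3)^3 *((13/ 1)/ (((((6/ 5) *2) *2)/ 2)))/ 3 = 24960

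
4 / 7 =0.57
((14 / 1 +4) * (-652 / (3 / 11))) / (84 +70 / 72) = -1549152 / 3059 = -506.42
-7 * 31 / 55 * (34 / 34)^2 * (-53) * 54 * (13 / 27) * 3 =897078 / 55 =16310.51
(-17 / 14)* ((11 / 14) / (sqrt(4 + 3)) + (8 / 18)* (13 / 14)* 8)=-1768 / 441 -187* sqrt(7) / 1372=-4.37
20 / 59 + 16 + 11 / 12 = 12217 / 708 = 17.26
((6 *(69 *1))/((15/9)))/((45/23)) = 3174/25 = 126.96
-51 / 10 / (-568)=51 / 5680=0.01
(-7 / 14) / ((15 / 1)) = -1 / 30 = -0.03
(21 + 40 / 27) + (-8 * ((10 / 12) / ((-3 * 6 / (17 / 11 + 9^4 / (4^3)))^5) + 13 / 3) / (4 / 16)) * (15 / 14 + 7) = 1191270966626831343550542263 / 857738944259800694784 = 1388850.27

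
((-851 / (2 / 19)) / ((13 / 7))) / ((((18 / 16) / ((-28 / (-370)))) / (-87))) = 4967816 / 195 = 25475.98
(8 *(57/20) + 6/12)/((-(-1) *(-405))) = -233/4050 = -0.06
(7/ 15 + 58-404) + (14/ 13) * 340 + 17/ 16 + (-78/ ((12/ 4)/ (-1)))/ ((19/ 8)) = 1934329/ 59280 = 32.63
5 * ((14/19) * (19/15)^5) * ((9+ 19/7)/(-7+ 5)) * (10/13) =-21372644/394875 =-54.13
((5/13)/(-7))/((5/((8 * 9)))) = -72/91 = -0.79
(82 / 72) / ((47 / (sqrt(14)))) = 41*sqrt(14) / 1692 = 0.09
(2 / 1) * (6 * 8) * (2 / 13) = 192 / 13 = 14.77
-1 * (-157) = 157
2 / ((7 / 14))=4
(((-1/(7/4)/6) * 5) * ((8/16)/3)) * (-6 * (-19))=-190/21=-9.05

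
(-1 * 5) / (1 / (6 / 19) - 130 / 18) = 90 / 73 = 1.23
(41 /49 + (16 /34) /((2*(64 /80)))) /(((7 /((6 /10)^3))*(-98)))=-12717 /35714875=-0.00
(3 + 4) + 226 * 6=1363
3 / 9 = 1 / 3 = 0.33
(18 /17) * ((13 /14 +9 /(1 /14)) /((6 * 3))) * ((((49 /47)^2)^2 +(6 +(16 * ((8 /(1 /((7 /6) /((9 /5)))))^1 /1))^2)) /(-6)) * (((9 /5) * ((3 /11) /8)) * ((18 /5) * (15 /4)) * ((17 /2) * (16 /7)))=-137995.95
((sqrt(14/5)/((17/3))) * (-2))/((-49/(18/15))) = 0.01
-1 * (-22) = 22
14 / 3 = 4.67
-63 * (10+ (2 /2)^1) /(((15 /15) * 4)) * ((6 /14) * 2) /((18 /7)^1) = -231 /4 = -57.75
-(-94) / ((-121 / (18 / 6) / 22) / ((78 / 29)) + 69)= 43992 / 31973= 1.38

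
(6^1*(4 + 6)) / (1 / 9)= 540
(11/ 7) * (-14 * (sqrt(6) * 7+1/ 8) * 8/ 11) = -112 * sqrt(6) - 2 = -276.34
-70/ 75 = -14/ 15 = -0.93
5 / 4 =1.25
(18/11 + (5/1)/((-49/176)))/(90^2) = -4399/2182950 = -0.00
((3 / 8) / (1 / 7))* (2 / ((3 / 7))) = 49 / 4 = 12.25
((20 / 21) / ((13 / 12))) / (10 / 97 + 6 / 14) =7760 / 4693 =1.65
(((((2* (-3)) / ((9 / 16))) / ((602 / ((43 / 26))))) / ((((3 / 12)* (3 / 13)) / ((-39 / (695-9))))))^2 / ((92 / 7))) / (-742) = -5408 / 63245631771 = -0.00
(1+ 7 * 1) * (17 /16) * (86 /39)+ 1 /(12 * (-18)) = 52619 /2808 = 18.74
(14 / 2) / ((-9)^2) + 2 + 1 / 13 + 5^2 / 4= 35437 / 4212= 8.41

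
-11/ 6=-1.83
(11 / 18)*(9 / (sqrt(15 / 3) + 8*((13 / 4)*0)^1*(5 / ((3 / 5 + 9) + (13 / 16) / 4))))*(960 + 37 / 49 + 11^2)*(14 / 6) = 291533*sqrt(5) / 105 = 6208.45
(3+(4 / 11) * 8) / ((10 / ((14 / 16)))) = 0.52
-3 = -3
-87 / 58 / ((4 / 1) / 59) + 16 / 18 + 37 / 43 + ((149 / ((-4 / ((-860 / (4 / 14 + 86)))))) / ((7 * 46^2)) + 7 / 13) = -127390737421 / 6429939984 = -19.81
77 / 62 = 1.24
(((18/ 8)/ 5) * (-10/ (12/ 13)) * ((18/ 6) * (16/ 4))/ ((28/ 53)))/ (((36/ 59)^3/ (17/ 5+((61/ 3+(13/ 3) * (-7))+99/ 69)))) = 1556567441/ 618240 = 2517.74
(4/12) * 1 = 1/3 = 0.33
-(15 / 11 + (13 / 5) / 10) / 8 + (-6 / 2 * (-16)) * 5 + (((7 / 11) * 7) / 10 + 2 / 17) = 1634449 / 6800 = 240.36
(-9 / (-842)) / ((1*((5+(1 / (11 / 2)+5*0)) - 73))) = -99 / 628132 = -0.00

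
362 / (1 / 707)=255934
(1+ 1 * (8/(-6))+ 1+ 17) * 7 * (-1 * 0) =0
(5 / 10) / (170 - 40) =1 / 260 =0.00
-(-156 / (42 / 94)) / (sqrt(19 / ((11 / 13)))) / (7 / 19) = 188 * sqrt(2717) / 49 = 199.99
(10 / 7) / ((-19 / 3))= -0.23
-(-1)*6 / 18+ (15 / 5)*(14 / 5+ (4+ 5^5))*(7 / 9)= 109618 / 15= 7307.87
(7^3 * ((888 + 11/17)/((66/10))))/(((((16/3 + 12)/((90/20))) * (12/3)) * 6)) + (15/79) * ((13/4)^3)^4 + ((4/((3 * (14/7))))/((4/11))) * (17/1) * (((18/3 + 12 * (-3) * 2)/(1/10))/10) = 844546569084362017/3222047555584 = 262114.87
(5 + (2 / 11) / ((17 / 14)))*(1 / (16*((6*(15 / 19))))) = 2033 / 29920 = 0.07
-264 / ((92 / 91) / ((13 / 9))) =-26026 / 69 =-377.19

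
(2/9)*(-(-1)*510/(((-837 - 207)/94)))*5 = -51.02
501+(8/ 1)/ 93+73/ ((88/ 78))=2315215/ 4092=565.79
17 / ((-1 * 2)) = -17 / 2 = -8.50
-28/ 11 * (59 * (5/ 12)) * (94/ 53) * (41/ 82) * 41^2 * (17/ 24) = -2773540735/ 41976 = -66074.44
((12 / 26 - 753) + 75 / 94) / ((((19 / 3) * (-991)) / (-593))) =-1634237433 / 23009038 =-71.03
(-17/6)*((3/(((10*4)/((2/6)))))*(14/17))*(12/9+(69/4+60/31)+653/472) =-6729961/5267520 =-1.28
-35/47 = -0.74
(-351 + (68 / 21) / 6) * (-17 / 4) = 375343 / 252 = 1489.46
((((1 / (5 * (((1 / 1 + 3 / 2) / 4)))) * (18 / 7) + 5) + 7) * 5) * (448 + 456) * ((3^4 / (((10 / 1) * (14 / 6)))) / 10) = 123235992 / 6125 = 20120.16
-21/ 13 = -1.62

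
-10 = -10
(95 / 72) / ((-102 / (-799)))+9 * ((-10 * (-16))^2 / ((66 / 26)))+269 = 432636203 / 4752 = 91042.97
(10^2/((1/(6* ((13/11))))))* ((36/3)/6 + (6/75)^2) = 35568/25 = 1422.72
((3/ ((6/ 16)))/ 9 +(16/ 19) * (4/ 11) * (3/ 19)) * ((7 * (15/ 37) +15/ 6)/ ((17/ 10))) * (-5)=-330773000/ 22479831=-14.71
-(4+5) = -9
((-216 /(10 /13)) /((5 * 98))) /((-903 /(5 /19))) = 234 /1401155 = 0.00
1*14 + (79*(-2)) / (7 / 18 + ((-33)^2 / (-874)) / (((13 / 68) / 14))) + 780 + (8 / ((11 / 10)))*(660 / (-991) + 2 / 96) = 240348964381637 / 303836541855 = 791.05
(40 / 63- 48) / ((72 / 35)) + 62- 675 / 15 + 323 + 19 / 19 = 25756 / 81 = 317.98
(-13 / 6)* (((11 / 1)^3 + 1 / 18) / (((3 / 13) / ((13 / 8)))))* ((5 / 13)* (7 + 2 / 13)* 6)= -48277385 / 144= -335259.62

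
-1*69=-69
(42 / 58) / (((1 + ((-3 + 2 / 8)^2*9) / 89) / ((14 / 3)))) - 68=-688012 / 10411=-66.09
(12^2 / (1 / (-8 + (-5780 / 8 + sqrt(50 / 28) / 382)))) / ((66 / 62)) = -1086984 / 11 + 1860*sqrt(14) / 14707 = -98816.25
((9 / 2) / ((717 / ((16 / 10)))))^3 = 1728 / 1706489875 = 0.00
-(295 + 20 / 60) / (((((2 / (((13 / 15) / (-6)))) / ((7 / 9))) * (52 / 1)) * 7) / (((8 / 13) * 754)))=25694 / 1215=21.15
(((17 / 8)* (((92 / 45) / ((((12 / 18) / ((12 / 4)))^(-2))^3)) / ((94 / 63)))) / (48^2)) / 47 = 2737 / 845246281680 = 0.00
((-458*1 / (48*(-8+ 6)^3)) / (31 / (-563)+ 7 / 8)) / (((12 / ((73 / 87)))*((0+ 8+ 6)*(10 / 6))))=9411671 / 2159075520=0.00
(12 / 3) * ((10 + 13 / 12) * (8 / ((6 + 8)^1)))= 25.33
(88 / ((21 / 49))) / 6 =34.22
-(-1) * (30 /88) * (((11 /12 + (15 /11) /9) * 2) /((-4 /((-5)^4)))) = -440625 /3872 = -113.80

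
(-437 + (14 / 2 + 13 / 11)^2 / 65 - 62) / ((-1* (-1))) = -783307 / 1573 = -497.97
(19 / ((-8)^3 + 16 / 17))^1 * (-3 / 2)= 0.06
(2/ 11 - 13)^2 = 19881/ 121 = 164.31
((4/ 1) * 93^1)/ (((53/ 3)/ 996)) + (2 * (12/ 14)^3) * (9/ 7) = 2669004000/ 127253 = 20974.00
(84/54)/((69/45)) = 1.01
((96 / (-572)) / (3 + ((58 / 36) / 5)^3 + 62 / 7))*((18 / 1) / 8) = -0.03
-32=-32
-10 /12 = -0.83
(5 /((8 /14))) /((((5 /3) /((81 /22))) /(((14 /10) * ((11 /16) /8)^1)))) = 11907 /5120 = 2.33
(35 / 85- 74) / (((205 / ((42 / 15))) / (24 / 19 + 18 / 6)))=-1418634 / 331075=-4.28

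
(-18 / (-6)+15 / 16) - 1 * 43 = -625 / 16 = -39.06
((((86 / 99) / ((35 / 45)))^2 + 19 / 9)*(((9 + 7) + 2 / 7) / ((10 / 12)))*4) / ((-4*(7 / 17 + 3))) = -23154578 / 1203587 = -19.24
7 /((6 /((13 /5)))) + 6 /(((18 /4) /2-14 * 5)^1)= 23941 /8130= 2.94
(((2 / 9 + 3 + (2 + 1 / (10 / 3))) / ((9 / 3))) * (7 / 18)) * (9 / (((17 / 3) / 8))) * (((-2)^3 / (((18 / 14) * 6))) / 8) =-1.18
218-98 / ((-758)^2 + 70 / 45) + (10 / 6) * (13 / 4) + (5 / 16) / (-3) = 9238145229 / 41368720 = 223.31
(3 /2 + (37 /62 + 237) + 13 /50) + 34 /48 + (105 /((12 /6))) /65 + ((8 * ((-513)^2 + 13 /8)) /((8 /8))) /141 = 1222906681 /80600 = 15172.54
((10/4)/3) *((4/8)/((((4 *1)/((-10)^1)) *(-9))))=25/216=0.12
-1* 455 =-455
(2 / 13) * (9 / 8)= 9 / 52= 0.17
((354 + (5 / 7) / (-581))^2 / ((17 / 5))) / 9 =609639271285 / 148864401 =4095.27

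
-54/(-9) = 6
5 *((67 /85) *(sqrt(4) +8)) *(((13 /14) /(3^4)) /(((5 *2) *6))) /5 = 871 /578340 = 0.00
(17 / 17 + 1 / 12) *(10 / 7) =1.55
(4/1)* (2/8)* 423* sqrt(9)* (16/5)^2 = 324864/25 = 12994.56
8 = 8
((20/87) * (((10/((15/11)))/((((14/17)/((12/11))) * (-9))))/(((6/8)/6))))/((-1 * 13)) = 10880/71253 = 0.15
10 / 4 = 5 / 2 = 2.50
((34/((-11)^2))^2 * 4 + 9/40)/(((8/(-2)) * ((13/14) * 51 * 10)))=-2217103/7765586400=-0.00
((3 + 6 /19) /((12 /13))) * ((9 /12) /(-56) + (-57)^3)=-1617846165 /2432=-665232.80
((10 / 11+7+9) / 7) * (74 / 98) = 6882 / 3773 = 1.82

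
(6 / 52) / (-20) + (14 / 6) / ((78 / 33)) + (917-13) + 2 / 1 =1414891 / 1560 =906.98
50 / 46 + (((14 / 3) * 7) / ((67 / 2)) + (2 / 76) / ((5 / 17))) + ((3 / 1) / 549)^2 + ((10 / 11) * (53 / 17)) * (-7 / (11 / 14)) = -465888248960819 / 20169387545670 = -23.10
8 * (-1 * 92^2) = -67712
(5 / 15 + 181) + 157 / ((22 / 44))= 1486 / 3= 495.33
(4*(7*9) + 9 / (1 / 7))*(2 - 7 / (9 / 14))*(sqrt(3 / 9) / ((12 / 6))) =-1400*sqrt(3) / 3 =-808.29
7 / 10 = 0.70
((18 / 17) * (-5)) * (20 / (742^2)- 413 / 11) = 5116111020 / 25738867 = 198.77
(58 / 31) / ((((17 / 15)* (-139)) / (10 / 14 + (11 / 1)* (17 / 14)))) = -85695 / 512771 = -0.17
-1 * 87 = -87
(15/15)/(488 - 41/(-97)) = 97/47377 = 0.00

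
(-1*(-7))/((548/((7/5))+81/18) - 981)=-98/8191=-0.01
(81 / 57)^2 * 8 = 16.16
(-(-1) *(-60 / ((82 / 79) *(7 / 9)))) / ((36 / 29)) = -34365 / 574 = -59.87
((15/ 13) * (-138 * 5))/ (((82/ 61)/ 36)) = -11364300/ 533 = -21321.39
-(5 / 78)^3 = -125 / 474552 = -0.00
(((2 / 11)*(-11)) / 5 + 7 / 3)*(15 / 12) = 2.42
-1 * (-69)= 69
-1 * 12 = -12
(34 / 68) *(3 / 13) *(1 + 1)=3 / 13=0.23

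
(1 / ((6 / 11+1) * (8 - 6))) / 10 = 11 / 340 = 0.03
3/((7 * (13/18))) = 54/91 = 0.59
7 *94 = 658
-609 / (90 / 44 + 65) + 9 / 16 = -201093 / 23600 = -8.52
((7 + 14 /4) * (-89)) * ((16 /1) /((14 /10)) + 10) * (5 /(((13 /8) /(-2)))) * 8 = 12816000 /13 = 985846.15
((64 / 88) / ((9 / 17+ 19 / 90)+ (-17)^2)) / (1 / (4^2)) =195840 / 4876333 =0.04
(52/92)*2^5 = 416/23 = 18.09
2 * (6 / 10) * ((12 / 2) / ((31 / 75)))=540 / 31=17.42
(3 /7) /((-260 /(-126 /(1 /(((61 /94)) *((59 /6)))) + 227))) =162723 /171080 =0.95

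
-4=-4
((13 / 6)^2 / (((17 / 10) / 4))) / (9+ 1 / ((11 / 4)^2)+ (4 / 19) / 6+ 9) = 388531 / 639030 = 0.61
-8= -8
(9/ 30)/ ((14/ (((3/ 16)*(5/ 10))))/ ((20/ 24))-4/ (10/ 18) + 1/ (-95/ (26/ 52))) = 19/ 10893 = 0.00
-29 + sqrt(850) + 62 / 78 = -1100 / 39 + 5 * sqrt(34) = 0.95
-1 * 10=-10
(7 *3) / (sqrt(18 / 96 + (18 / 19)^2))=532 *sqrt(6267) / 2089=20.16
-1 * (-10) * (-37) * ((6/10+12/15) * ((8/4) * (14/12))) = -3626/3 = -1208.67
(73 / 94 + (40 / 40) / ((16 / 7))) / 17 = 913 / 12784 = 0.07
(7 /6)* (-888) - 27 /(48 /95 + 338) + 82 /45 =-1496684429 /1447110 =-1034.26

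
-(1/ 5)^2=-1/ 25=-0.04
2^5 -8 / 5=152 / 5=30.40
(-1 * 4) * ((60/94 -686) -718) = 263832/47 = 5613.45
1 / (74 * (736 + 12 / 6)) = 1 / 54612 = 0.00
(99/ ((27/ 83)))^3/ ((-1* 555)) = -761048497/ 14985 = -50787.35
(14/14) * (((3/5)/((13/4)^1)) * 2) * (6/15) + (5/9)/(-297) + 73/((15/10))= 42404629/868725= 48.81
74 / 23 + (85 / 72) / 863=4600019 / 1429128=3.22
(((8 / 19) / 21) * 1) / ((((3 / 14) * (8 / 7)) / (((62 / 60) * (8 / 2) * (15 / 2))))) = 434 / 171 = 2.54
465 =465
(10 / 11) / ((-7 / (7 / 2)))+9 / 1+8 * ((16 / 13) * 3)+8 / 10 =27802 / 715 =38.88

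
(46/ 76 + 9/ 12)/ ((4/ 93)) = 9579/ 304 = 31.51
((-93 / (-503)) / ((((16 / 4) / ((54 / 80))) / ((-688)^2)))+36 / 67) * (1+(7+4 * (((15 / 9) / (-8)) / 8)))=78599933373 / 674020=116613.65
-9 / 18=-1 / 2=-0.50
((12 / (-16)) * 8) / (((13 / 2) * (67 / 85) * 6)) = -170 / 871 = -0.20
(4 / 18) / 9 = 0.02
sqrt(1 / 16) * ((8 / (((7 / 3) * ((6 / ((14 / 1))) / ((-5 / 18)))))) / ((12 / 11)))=-55 / 108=-0.51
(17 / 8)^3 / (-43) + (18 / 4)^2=440911 / 22016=20.03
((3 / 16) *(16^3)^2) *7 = 22020096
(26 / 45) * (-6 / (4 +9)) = -4 / 15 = -0.27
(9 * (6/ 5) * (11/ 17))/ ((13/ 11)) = 6534/ 1105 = 5.91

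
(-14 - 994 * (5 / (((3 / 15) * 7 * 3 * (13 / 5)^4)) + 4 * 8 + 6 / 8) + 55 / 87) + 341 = -160278811361 / 4969614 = -32251.76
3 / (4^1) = 3 / 4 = 0.75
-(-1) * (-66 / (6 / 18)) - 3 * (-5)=-183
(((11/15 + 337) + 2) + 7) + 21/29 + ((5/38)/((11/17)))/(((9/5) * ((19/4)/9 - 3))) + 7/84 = 11246936321/32365740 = 347.50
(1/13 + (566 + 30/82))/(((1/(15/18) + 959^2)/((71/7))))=0.01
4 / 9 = 0.44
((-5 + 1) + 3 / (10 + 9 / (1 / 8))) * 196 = -31850 / 41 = -776.83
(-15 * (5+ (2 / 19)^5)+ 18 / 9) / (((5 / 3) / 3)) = -1626801363 / 12380495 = -131.40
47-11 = 36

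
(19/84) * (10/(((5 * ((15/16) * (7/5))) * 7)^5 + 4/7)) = 2621440/237084078893673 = 0.00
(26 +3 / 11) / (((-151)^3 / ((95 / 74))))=-27455 / 2802562114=-0.00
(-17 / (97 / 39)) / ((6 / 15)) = -3315 / 194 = -17.09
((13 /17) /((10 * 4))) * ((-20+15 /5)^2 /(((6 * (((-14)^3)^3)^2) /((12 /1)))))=221 /8537577084212734853120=0.00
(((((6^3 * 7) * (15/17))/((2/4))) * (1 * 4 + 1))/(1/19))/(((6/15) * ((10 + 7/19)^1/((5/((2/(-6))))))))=-3070305000/3349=-916782.62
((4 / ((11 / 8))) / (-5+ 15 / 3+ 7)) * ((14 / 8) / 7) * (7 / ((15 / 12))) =32 / 55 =0.58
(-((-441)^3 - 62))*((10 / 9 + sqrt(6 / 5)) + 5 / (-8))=135644040.71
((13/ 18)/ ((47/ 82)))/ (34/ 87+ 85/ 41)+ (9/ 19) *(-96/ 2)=-523314565/ 23545731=-22.23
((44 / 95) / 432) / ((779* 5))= 11 / 39962700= 0.00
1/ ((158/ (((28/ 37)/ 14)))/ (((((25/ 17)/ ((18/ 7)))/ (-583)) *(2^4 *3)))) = -1400/ 86909559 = -0.00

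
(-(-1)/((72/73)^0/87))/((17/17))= 87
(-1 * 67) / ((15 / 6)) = -134 / 5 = -26.80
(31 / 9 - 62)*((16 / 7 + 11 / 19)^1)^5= -470102958292203 / 41615795893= -11296.26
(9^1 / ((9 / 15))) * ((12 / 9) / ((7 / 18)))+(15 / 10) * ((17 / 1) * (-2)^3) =-1068 / 7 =-152.57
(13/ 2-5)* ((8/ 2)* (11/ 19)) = 66/ 19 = 3.47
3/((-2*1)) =-3/2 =-1.50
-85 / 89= -0.96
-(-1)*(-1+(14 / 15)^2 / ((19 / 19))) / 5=-0.03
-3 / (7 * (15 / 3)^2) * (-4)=12 / 175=0.07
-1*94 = -94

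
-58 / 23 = -2.52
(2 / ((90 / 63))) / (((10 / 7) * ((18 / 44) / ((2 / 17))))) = 1078 / 3825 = 0.28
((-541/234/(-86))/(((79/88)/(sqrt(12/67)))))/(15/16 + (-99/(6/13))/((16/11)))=-761728*sqrt(201)/124863770187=-0.00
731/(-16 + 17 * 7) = 731/103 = 7.10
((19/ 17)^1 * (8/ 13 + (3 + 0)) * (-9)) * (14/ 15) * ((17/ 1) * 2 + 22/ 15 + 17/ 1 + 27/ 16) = -81244247/ 44200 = -1838.11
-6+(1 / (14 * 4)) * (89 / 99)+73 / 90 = -47797 / 9240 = -5.17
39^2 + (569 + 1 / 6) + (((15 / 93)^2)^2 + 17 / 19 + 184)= 239521707247 / 105281394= 2275.06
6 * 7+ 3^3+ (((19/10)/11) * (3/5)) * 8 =19203/275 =69.83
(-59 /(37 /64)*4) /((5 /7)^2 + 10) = -740096 /19055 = -38.84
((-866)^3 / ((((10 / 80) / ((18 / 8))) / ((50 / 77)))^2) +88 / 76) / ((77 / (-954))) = 9535438524661322148 / 8674127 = 1099296623701.88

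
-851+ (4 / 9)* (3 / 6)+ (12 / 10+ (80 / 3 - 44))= -39011 / 45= -866.91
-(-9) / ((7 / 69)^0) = 9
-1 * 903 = -903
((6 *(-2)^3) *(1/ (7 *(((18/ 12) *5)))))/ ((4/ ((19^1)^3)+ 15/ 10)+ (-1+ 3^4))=-438976/ 39130875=-0.01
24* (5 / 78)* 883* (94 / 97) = 1660040 / 1261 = 1316.45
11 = 11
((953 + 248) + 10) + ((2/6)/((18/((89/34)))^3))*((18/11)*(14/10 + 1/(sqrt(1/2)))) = 704969*sqrt(2)/420238368 + 2544548253023/2101191840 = 1211.00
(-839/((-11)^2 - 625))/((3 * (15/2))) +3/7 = 5699/11340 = 0.50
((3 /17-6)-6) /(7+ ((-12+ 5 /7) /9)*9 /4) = -1876 /663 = -2.83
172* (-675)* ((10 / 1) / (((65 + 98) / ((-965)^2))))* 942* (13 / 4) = -3309947536837500 / 163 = -20306426606365.03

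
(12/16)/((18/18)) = 3/4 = 0.75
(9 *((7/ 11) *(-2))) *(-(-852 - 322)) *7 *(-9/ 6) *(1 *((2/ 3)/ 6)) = 172578/ 11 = 15688.91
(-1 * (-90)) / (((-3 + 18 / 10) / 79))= -5925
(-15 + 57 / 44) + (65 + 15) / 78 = -21757 / 1716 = -12.68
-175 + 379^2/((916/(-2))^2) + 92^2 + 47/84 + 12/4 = 9133026509/1101261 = 8293.24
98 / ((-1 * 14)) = -7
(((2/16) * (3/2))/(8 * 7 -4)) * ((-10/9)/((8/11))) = -55/9984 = -0.01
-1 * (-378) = 378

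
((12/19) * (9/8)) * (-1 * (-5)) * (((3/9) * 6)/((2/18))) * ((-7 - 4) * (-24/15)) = 21384/19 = 1125.47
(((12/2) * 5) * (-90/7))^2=148775.51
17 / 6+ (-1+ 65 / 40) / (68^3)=21381391 / 7546368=2.83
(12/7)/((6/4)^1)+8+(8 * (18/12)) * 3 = 316/7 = 45.14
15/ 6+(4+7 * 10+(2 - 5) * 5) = 123/ 2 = 61.50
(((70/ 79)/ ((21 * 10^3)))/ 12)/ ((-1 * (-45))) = 1/ 12798000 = 0.00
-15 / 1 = -15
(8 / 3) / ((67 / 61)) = 488 / 201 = 2.43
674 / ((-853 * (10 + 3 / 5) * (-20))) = 337 / 90418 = 0.00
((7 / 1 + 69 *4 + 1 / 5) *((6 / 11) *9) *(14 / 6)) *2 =356832 / 55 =6487.85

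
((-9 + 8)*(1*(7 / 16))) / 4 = -7 / 64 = -0.11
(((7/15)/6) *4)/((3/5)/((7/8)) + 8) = 0.04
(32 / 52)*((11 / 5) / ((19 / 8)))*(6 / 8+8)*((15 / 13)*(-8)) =-147840 / 3211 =-46.04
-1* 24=-24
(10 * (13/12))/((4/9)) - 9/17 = 23.85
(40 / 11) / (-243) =-40 / 2673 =-0.01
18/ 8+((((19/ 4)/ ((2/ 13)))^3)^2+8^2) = 227081499190769/ 262144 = 866247174.04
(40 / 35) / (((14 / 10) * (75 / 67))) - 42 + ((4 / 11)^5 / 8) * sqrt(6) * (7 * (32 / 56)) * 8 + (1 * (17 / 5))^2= -29.65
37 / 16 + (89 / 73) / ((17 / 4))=51613 / 19856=2.60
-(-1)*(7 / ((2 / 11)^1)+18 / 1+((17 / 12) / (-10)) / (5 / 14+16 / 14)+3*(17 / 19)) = 202087 / 3420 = 59.09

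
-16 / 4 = -4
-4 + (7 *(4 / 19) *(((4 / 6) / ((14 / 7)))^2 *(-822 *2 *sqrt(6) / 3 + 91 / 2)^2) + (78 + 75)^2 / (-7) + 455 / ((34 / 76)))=5963140412 / 20349 - 1396304 *sqrt(6) / 171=273042.05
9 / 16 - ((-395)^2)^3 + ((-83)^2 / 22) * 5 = -668490502682474341 / 176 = -3798241492514058.76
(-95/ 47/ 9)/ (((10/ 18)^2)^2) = -13851/ 5875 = -2.36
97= 97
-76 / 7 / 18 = -38 / 63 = -0.60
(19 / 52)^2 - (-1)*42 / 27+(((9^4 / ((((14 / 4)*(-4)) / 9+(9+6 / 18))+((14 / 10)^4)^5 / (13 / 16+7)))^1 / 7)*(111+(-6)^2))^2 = 1438606.95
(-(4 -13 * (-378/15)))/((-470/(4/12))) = 829/3525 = 0.24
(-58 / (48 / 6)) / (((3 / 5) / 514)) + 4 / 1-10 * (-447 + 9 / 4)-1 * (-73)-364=-6151 / 3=-2050.33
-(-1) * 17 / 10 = 17 / 10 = 1.70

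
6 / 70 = 0.09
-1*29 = -29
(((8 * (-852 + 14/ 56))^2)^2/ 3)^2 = 516386077330722809895892000000.00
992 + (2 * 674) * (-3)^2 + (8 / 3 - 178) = 38846 / 3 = 12948.67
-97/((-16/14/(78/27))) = 8827/36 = 245.19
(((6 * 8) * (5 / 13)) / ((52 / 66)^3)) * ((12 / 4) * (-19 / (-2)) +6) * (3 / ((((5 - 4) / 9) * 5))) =200851893 / 28561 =7032.38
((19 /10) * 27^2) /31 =13851 /310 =44.68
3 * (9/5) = 27/5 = 5.40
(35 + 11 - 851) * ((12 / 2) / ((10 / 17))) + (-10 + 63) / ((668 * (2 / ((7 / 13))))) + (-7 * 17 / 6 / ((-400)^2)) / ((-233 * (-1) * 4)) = -15949309699938349 / 1942437120000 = -8210.98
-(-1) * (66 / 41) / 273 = 0.01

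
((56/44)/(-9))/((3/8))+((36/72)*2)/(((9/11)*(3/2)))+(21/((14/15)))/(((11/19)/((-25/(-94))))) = 601565/55836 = 10.77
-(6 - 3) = -3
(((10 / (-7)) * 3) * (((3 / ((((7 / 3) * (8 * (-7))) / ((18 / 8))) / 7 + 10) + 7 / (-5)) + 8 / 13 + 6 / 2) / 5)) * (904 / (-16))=4030371 / 20930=192.56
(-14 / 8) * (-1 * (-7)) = -49 / 4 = -12.25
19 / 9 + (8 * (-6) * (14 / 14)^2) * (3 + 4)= -3005 / 9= -333.89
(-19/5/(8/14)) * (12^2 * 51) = -244188/5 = -48837.60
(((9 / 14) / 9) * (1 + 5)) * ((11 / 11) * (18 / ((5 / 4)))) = 216 / 35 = 6.17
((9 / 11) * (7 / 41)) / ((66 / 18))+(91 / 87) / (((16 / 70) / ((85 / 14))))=192129763 / 6905712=27.82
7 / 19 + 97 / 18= 1969 / 342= 5.76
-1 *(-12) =12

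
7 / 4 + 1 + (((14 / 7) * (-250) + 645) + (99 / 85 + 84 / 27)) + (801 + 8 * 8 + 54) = 3277339 / 3060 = 1071.03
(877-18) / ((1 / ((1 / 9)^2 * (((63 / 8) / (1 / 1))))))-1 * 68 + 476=35389 / 72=491.51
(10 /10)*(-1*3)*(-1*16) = 48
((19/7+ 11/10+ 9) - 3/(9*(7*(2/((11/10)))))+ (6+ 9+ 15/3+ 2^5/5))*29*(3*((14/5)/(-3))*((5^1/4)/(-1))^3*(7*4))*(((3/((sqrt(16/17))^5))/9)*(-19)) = -91732014535*sqrt(17)/294912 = -1282486.93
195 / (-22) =-195 / 22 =-8.86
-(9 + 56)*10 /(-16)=325 /8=40.62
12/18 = 2/3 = 0.67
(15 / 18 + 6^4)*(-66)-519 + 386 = -85724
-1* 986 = -986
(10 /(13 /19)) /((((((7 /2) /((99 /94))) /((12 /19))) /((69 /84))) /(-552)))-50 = -39204070 /29939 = -1309.46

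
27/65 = 0.42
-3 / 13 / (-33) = 1 / 143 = 0.01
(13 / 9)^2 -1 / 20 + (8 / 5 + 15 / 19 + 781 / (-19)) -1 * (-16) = -636511 / 30780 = -20.68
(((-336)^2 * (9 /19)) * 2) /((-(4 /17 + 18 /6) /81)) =-2798240256 /1045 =-2677741.87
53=53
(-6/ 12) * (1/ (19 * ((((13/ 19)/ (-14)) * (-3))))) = -7/ 39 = -0.18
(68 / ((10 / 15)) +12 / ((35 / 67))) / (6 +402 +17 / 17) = 4374 / 14315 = 0.31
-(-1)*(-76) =-76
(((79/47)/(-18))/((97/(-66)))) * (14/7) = 1738/13677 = 0.13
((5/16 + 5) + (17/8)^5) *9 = 437.79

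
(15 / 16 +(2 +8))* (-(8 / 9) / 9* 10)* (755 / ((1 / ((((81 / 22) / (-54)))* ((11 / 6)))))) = 660625 / 648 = 1019.48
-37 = -37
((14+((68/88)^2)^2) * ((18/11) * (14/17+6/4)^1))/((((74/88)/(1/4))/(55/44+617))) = 5913357610815/589388096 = 10033.05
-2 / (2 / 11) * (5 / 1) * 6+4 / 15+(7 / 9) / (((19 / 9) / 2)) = -93764 / 285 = -329.00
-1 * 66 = -66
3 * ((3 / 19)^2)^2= 243 / 130321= 0.00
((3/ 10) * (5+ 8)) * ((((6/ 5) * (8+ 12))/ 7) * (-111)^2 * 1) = 5766228/ 35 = 164749.37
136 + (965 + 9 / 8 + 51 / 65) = 573513 / 520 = 1102.91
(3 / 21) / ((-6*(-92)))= 1 / 3864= 0.00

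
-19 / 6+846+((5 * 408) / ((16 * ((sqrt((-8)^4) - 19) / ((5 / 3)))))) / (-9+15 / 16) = 842.25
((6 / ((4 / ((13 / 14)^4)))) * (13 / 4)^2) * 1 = 14480427 / 1229312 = 11.78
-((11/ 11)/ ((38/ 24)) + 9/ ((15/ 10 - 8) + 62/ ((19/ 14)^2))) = -39866/ 41401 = -0.96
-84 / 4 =-21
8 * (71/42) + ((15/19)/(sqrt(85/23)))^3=3105 * sqrt(1955)/1982251 + 284/21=13.59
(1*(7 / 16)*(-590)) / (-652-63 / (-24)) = 0.40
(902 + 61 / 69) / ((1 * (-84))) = -62299 / 5796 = -10.75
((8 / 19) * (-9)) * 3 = -216 / 19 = -11.37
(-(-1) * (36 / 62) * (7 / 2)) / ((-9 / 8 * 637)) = -8 / 2821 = -0.00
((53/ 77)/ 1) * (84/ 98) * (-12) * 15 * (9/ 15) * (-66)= 206064/ 49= 4205.39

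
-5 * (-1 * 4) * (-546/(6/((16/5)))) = -5824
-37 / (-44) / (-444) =-1 / 528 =-0.00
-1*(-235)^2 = -55225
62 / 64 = 31 / 32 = 0.97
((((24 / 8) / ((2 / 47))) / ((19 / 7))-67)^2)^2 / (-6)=-5907237891361 / 12510816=-472170.47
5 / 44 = 0.11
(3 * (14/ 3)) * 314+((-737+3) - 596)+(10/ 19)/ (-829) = 48292556/ 15751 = 3066.00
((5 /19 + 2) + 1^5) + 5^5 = 3128.26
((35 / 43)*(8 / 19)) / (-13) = -280 / 10621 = -0.03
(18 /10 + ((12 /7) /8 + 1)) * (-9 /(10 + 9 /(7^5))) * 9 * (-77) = 3159732807 /1680790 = 1879.91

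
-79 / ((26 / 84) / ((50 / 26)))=-82950 / 169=-490.83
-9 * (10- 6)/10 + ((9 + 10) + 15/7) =614/35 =17.54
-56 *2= -112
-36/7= -5.14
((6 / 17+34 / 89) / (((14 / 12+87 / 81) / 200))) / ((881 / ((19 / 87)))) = 76060800 / 4677332077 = 0.02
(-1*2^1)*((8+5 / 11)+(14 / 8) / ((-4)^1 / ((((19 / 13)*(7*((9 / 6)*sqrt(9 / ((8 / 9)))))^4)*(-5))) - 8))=-351413962352349 / 21334548970064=-16.47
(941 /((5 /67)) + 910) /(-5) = -67597 /25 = -2703.88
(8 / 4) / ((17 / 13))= 26 / 17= 1.53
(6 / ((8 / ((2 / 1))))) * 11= 33 / 2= 16.50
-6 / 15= -2 / 5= -0.40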